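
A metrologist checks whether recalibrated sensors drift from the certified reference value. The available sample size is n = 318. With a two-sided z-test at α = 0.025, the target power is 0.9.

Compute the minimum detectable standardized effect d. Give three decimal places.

Need Φ(δ − 2.241) = 0.9, so δ = 2.241 + 1.282 = 3.523.
(The second rejection-region term Φ(−δ − z_{α/2}) is negligible and dropped.)
δ = d·√n ⇒ d = δ/√n = 3.523/√318 = 0.1976.

d ≈ 0.198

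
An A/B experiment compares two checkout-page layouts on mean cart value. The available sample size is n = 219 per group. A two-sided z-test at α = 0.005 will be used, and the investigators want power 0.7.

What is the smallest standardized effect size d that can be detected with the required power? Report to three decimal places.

Need Φ(δ − 2.807) = 0.7, so δ = 2.807 + 0.524 = 3.331.
(Lower-tail contribution to power is negligible for δ > 0.)
δ = d·√(n/2) ⇒ d = δ/√(n/2) = 3.331/√(219/2) = 0.3184.

d ≈ 0.318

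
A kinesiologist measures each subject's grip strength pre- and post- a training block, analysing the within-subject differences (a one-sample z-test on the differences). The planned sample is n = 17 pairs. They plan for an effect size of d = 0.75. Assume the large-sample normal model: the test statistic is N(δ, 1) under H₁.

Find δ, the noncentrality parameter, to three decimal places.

δ ≈ 3.092

δ = d·√n = 0.75 × √17 = 3.0923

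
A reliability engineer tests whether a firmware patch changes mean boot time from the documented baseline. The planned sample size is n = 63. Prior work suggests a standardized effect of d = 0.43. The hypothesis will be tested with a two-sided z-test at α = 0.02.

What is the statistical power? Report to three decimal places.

Noncentrality parameter: δ = d·√n = 0.43 × √63 = 3.4130
Critical value for a two-sided test at α = 0.02: z_{α/2} = 2.326.
Power = Φ(δ − 2.326) + Φ(−δ − 2.326) = Φ(1.087) + Φ(-5.739) = 0.8614 + 0.0000 = 0.8614.

Power ≈ 0.861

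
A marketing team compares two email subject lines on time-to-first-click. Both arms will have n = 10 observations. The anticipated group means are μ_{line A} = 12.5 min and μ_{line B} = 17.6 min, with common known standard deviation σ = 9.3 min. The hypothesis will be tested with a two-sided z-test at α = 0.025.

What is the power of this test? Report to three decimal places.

Standardized effect: d = |μ_{line A} − μ_{line B}| / σ = |12.5 − 17.6| / 9.3 = 0.5484
Noncentrality parameter: δ = d·√(n/2) = 0.5484 × √(10/2) = 1.2262
Critical value for a two-sided test at α = 0.025: z_{α/2} = 2.241.
Power = Φ(δ − 2.241) + Φ(−δ − 2.241) = Φ(-1.015) + Φ(-3.468) = 0.1550 + 0.0003 = 0.1553.

Power ≈ 0.155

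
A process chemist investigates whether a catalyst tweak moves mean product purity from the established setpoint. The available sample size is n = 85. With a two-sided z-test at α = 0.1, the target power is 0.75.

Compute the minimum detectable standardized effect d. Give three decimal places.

Required noncentrality: δ = z_{0.05} + z_{0.25} = 1.645 + 0.674 = 2.319.
(Lower-tail contribution to power is negligible for δ > 0.)
δ = d·√n ⇒ d = δ/√n = 2.319/√85 = 0.2516.

d ≈ 0.252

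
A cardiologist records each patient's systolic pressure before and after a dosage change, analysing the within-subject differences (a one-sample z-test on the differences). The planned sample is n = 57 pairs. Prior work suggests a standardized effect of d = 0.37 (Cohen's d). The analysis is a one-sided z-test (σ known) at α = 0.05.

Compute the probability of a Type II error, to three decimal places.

β ≈ 0.125

Noncentrality parameter: δ = d·√n = 0.37 × √57 = 2.7934
One-sided α = 0.05 → critical value z_{0.05} = 1.645.
Power = Φ(δ − 1.645) = Φ(1.149) = 0.8746.
Type II error: β = 1 − power = 1 − 0.8746 = 0.1254.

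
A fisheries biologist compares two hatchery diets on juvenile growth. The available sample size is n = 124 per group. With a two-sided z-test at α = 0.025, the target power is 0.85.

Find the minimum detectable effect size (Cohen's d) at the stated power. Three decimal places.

Required noncentrality: δ = z_{0.0125} + z_{0.15} = 2.241 + 1.036 = 3.278.
(The second rejection-region term Φ(−δ − z_{α/2}) is negligible and dropped.)
δ = d·√(n/2) ⇒ d = δ/√(n/2) = 3.278/√(124/2) = 0.4163.

d ≈ 0.416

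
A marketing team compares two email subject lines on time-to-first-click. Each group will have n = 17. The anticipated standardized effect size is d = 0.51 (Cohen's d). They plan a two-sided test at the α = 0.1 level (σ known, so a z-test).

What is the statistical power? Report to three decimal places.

Noncentrality parameter: δ = d·√(n/2) = 0.51 × √(17/2) = 1.4869
Two-sided α = 0.1 → critical value z_{0.05} = 1.645.
Power = Φ(δ − 1.645) + Φ(−δ − 1.645) = Φ(-0.158) + Φ(-3.132) = 0.4372 + 0.0009 = 0.4381.

Power ≈ 0.438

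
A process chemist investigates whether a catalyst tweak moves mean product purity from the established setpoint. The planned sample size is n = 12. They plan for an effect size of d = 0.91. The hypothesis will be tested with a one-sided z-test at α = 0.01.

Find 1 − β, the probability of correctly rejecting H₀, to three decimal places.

Noncentrality parameter: λ = d·√n = 0.91 × √12 = 3.1523
One-sided α = 0.01 → critical value z_{0.01} = 2.326.
Power = P(Z > 2.326 − λ) = Φ(0.826) = 0.7956.

Power ≈ 0.796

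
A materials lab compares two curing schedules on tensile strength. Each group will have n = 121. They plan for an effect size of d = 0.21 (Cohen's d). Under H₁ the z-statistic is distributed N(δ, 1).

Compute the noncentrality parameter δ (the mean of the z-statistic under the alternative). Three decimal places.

δ ≈ 1.633

The noncentrality parameter scales effect size by the design's sample-size factor: δ = d·√(n/2) = 0.21 × √(121/2) = 1.6334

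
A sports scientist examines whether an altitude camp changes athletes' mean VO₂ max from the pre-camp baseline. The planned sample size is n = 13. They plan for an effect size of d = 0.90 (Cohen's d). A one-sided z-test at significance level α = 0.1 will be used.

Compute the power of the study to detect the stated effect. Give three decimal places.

Power ≈ 0.975

Noncentrality parameter: δ = d·√n = 0.90 × √13 = 3.2450
Critical value for a one-sided test at α = 0.1: z_α = 1.282.
Power = Φ(δ − 1.282) = Φ(1.963) = 0.9752.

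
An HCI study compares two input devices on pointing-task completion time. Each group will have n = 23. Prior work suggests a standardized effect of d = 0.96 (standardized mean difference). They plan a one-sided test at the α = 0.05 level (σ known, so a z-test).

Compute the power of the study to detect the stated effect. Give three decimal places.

Power ≈ 0.946

Noncentrality parameter: δ = d·√(n/2) = 0.96 × √(23/2) = 3.2555
One-sided α = 0.05 → critical value z_{0.05} = 1.645.
Power = P(Z > 1.645 − δ) = Φ(1.611) = 0.9464.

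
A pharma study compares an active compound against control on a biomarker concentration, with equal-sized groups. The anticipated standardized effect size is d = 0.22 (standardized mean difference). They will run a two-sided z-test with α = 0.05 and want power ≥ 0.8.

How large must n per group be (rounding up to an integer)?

For power 0.8 need Φ(δ − z_{0.025}) = 0.8, so δ = z_{0.025} + z_{0.20} = 1.960 + 0.842 = 2.802.
(For δ > 0 the lower-tail rejection region contributes negligibly to power, so the one-term inversion is standard.)
δ = d·√(n/2) ⇒ n = 2(δ/d)² = 2 × (2.802 / 0.22)² = 324.33.
Rounding up, n = 325 per group.

n = 325 per group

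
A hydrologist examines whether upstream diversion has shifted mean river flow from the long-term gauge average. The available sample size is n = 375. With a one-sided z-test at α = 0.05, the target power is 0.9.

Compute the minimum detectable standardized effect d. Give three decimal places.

d ≈ 0.151

Need Φ(δ − 1.645) = 0.9, so δ = 1.645 + 1.282 = 2.926.
δ = d·√n ⇒ d = δ/√n = 2.926/√375 = 0.1511.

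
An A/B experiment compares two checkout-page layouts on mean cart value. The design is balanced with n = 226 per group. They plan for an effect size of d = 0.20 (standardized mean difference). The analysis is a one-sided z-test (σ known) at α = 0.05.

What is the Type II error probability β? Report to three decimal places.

Noncentrality parameter: δ = d·√(n/2) = 0.20 × √(226/2) = 2.1260
Critical value for a one-sided test at α = 0.05: z_α = 1.645.
Power = P(Z > 1.645 − δ) = Φ(0.481) = 0.6848.
Type II error: β = 1 − power = 1 − 0.6848 = 0.3152.

β ≈ 0.315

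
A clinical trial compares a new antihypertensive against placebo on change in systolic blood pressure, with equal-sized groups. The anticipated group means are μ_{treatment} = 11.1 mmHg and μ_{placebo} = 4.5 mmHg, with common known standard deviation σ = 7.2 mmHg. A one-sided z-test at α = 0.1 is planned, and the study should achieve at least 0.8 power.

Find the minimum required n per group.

Standardized effect: d = |μ_{treatment} − μ_{placebo}| / σ = |11.1 − 4.5| / 7.2 = 0.9167
Set Φ(δ − 1.282) = 0.8; then δ − 1.282 = Φ⁻¹(0.8) = 0.842, giving δ = 2.123.
δ = d·√(n/2) ⇒ n = 2(δ/d)² = 2 × (2.123 / 0.9167)² = 10.73.
Round up to the next whole unit.

n = 11 per group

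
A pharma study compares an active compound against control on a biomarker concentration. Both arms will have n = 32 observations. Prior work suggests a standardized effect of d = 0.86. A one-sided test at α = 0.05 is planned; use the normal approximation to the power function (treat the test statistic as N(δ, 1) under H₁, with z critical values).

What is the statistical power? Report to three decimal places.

Power ≈ 0.964

Noncentrality parameter: δ = d·√(n/2) = 0.86 × √(32/2) = 3.4400
Critical value for a one-sided test at α = 0.05: z_α = 1.645.
Power = P(Z > 1.645 − δ) = Φ(1.795) = 0.9637.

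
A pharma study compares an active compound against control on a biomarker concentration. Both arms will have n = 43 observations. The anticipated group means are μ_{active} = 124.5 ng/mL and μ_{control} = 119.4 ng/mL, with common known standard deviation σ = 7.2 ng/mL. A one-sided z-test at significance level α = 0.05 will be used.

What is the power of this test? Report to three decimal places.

Power ≈ 0.949

Standardized effect: d = |μ_{active} − μ_{control}| / σ = |124.5 − 119.4| / 7.2 = 0.7083
Noncentrality parameter: δ = d·√(n/2) = 0.7083 × √(43/2) = 3.2844
Critical value for a one-sided test at α = 0.05: z_α = 1.645.
Power = P(Z > 1.645 − δ) = Φ(1.640) = 0.9495.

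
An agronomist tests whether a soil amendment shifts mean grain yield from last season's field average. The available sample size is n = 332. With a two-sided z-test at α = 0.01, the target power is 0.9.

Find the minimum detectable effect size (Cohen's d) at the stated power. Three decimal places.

d ≈ 0.212

Need Φ(δ − 2.576) = 0.9, so δ = 2.576 + 1.282 = 3.857.
(Lower-tail contribution to power is negligible for δ > 0.)
δ = d·√n ⇒ d = δ/√n = 3.857/√332 = 0.2117.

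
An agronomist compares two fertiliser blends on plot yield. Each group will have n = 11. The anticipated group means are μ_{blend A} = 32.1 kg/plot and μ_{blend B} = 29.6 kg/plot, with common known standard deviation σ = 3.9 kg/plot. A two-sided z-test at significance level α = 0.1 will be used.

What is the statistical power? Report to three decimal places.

Standardized effect: d = |μ_{blend A} − μ_{blend B}| / σ = |32.1 − 29.6| / 3.9 = 0.6410
Noncentrality parameter: λ = d·√(n/2) = 0.6410 × √(11/2) = 1.5033
Critical value for a two-sided test at α = 0.1: z_{α/2} = 1.645.
Power = Φ(λ − 1.645) + Φ(−λ − 1.645) = Φ(-0.142) + Φ(-3.148) = 0.4437 + 0.0008 = 0.4446.

Power ≈ 0.445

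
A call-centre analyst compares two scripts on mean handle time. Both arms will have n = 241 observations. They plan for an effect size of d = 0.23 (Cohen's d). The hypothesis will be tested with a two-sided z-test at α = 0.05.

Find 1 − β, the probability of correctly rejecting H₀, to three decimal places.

Power ≈ 0.714

Noncentrality parameter: δ = d·√(n/2) = 0.23 × √(241/2) = 2.5248
Critical value for a two-sided test at α = 0.05: z_{α/2} = 1.960.
Power = Φ(δ − 1.960) + Φ(−δ − 1.960) = Φ(0.565) + Φ(-4.485) = 0.7139 + 0.0000 = 0.7139.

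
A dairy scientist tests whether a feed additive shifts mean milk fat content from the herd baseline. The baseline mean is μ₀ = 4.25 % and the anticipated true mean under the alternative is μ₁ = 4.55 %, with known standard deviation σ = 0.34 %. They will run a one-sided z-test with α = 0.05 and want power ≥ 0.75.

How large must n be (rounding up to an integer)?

Standardized effect: d = |μ₁ − μ₀| / σ = |4.55 − 4.25| / 0.34 = 0.8824
For power 0.75 need Φ(δ − z_{0.05}) = 0.75, so δ = z_{0.05} + z_{0.25} = 1.645 + 0.674 = 2.319.
δ = d·√n ⇒ n = (δ/d)² = (2.319 / 0.8824)² = 6.91.
Round up to the next whole unit.

n = 7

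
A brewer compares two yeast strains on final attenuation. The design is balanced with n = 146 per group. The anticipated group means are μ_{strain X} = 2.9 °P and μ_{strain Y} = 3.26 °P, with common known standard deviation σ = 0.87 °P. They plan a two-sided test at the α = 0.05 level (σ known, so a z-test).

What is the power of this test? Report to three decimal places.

Standardized effect: d = |μ_{strain X} − μ_{strain Y}| / σ = |2.9 − 3.26| / 0.87 = 0.4138
Noncentrality parameter: δ = d·√(n/2) = 0.4138 × √(146/2) = 3.5354
Two-sided α = 0.05 → critical value z_{0.025} = 1.960.
Power = Φ(δ − 1.960) + Φ(−δ − 1.960) = Φ(1.575) + Φ(-5.495) = 0.9424 + 0.0000 = 0.9424.

Power ≈ 0.942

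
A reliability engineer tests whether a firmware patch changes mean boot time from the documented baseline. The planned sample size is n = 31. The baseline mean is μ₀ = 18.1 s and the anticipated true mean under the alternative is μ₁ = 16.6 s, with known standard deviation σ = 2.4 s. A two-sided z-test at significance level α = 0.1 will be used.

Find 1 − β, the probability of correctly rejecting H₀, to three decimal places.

Standardized effect: d = |μ₁ − μ₀| / σ = |16.6 − 18.1| / 2.4 = 0.6250
Noncentrality parameter: δ = d·√n = 0.6250 × √31 = 3.4799
Critical value for a two-sided test at α = 0.1: z_{α/2} = 1.645.
Power = Φ(δ − 1.645) + Φ(−δ − 1.645) = Φ(1.835) + Φ(-5.125) = 0.9667 + 0.0000 = 0.9667.

Power ≈ 0.967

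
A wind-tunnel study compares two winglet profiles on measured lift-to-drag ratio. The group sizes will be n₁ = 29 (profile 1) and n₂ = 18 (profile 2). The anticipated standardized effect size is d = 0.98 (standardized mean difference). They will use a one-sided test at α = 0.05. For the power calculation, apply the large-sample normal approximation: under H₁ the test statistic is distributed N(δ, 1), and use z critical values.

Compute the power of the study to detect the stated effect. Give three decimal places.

Noncentrality parameter: δ = d / √(1/n₁ + 1/n₂) = 0.98 / √(1/29 + 1/18) = 3.2660
One-sided α = 0.05 → critical value z_{0.05} = 1.645.
Power = P(Z > 1.645 − δ) = Φ(1.621) = 0.9475.

Power ≈ 0.948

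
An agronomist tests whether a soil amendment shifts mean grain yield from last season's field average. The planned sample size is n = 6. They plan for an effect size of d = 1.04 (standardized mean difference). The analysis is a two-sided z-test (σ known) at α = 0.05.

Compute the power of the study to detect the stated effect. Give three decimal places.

Power ≈ 0.722

Noncentrality parameter: δ = d·√n = 1.04 × √6 = 2.5475
Two-sided α = 0.05 → critical value z_{0.025} = 1.960.
Power = Φ(δ − 1.960) + Φ(−δ − 1.960) = Φ(0.588) + Φ(-4.507) = 0.7216 + 0.0000 = 0.7216.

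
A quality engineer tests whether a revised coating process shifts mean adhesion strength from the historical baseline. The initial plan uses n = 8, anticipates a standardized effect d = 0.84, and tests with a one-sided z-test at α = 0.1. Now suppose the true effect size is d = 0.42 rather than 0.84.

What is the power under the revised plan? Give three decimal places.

Power ≈ 0.463

With d = 0.42: δ = d·√n = 0.42 × √8 = 1.1879. Critical value z_{0.1} = 1.282.
Revised power = Φ(δ − 1.282) = Φ(-0.094) = 0.4627.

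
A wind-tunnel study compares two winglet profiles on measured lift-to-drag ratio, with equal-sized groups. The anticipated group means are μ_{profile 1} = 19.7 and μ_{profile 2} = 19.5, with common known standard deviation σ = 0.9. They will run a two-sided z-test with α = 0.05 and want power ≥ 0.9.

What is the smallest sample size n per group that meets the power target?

n = 426 per group

Standardized effect: d = |μ_{profile 1} − μ_{profile 2}| / σ = |19.7 − 19.5| / 0.9 = 0.2222
For power 0.9 need Φ(δ − z_{0.025}) = 0.9, so δ = z_{0.025} + z_{0.10} = 1.960 + 1.282 = 3.242.
(For δ > 0 the lower-tail rejection region contributes negligibly to power, so the one-term inversion is standard.)
δ = d·√(n/2) ⇒ n = 2(δ/d)² = 2 × (3.242 / 0.2222)² = 425.55.
Rounding up, n = 426 per group.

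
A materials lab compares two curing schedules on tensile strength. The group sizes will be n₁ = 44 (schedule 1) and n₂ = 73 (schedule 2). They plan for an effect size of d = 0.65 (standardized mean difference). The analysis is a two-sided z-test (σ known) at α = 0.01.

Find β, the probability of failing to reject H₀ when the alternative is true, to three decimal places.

β ≈ 0.203

Noncentrality parameter: δ = d / √(1/n₁ + 1/n₂) = 0.65 / √(1/44 + 1/73) = 3.4057
Critical value for a two-sided test at α = 0.01: z_{α/2} = 2.576.
Power = Φ(δ − 2.576) + Φ(−δ − 2.576) = Φ(0.830) + Φ(-5.982) = 0.7967 + 0.0000 = 0.7967.
Type II error: β = 1 − power = 1 − 0.7967 = 0.2033.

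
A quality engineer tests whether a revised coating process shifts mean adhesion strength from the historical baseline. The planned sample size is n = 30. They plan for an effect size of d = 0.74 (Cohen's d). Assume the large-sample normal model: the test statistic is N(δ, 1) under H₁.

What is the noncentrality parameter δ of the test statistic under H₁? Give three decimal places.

The noncentrality parameter scales effect size by the design's sample-size factor: δ = d·√n = 0.74 × √30 = 4.0531

δ ≈ 4.053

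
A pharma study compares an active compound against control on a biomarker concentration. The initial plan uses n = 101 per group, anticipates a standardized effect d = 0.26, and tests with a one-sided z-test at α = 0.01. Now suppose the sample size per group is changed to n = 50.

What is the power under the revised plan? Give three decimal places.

With n = 50 per group: δ = d·√(n/2) = 0.26 × √(50/2) = 1.3000. Critical value z_{0.01} = 2.326.
Revised power = P(Z > 2.326 − δ) = Φ(-1.026) = 0.1524.

Power ≈ 0.152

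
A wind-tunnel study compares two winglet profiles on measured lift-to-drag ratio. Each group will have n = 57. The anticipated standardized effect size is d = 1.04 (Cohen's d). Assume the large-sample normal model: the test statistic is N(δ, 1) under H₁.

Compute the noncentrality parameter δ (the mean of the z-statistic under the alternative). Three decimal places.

The noncentrality parameter scales effect size by the design's sample-size factor: δ = d·√(n/2) = 1.04 × √(57/2) = 5.5521

δ ≈ 5.552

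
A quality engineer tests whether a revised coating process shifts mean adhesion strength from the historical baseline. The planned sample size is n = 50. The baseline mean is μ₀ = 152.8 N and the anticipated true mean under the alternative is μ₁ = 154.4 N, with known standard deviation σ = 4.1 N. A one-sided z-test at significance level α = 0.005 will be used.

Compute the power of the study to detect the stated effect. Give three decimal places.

Power ≈ 0.573

Standardized effect: d = |μ₁ − μ₀| / σ = |154.4 − 152.8| / 4.1 = 0.3902
Noncentrality parameter: δ = d·√n = 0.3902 × √50 = 2.7594
One-sided α = 0.005 → critical value z_{0.005} = 2.576.
Power = P(Z > 2.576 − δ) = Φ(0.184) = 0.5728.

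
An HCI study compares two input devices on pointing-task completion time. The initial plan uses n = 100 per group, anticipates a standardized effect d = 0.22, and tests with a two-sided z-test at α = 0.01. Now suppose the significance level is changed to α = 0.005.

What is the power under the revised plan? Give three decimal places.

Power ≈ 0.105

δ = d·√(n/2) = 0.22 × √(100/2) = 1.5556 (unchanged). New critical value: z_{0.0025} = 2.807.
Revised power = Φ(δ − 2.807) + Φ(−δ − 2.807) = Φ(-1.251) + Φ(-4.363) = 0.1054 + 0.0000 = 0.1054.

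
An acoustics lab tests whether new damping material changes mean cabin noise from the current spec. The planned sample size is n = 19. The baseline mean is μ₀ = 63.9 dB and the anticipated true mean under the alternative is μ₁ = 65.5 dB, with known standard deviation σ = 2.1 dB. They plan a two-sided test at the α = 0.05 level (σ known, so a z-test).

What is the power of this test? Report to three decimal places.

Standardized effect: d = |μ₁ − μ₀| / σ = |65.5 − 63.9| / 2.1 = 0.7619
Noncentrality parameter: δ = d·√n = 0.7619 × √19 = 3.3211
Two-sided α = 0.05 → critical value z_{0.025} = 1.960.
Power = Φ(δ − 1.960) + Φ(−δ − 1.960) = Φ(1.361) + Φ(-5.281) = 0.9133 + 0.0000 = 0.9133.

Power ≈ 0.913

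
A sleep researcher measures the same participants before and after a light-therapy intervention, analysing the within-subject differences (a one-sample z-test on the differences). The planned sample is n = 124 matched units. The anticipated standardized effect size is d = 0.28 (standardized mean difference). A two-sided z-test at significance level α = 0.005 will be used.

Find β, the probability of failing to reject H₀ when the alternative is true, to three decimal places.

β ≈ 0.378

Noncentrality parameter: δ = d·√n = 0.28 × √124 = 3.1179
Two-sided α = 0.005 → critical value z_{0.0025} = 2.807.
Power = Φ(δ − 2.807) + Φ(−δ − 2.807) = Φ(0.311) + Φ(-5.925) = 0.6221 + 0.0000 = 0.6221.
Type II error: β = 1 − power = 1 − 0.6221 = 0.3779.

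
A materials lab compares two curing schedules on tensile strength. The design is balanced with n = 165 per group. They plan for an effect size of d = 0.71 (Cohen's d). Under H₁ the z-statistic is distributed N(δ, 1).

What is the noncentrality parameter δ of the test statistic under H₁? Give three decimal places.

δ ≈ 6.449

δ = d·√(n/2) = 0.71 × √(165/2) = 6.4489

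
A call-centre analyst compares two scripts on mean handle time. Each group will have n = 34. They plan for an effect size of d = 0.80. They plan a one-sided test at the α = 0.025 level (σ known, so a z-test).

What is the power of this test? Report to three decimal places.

Noncentrality parameter: δ = d·√(n/2) = 0.80 × √(34/2) = 3.2985
Critical value for a one-sided test at α = 0.025: z_α = 1.960.
Power = Φ(δ − 1.960) = Φ(1.339) = 0.9096.

Power ≈ 0.910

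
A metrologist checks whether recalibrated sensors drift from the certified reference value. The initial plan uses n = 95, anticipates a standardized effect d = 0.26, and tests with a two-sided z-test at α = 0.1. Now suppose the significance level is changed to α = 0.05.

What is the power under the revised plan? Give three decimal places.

Power ≈ 0.717

δ = d·√n = 0.26 × √95 = 2.5342 (unchanged). New critical value: z_{0.025} = 1.960.
Revised power = Φ(δ − 1.960) + Φ(−δ − 1.960) = Φ(0.574) + Φ(-4.494) = 0.7171 + 0.0000 = 0.7171.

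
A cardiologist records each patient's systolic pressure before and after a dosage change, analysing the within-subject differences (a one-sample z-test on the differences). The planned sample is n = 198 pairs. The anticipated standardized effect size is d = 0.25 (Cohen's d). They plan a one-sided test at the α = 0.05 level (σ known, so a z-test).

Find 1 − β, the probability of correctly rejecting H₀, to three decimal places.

Power ≈ 0.969

Noncentrality parameter: δ = d·√n = 0.25 × √198 = 3.5178
Critical value for a one-sided test at α = 0.05: z_α = 1.645.
Power = Φ(δ − 1.645) = Φ(1.873) = 0.9695.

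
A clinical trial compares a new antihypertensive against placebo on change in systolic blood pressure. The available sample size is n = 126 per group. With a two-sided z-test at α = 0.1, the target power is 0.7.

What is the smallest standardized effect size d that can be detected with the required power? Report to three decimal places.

d ≈ 0.273

Need Φ(δ − 1.645) = 0.7, so δ = 1.645 + 0.524 = 2.169.
(The second rejection-region term Φ(−δ − z_{α/2}) is negligible and dropped.)
δ = d·√(n/2) ⇒ d = δ/√(n/2) = 2.169/√(126/2) = 0.2733.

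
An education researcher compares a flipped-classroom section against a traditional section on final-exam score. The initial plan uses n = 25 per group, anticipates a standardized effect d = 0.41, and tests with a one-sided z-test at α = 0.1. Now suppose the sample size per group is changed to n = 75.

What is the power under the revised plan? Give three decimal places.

With n = 75 per group: δ = d·√(n/2) = 0.41 × √(75/2) = 2.5107. Critical value z_{0.1} = 1.282.
Revised power = P(Z > 1.282 − δ) = Φ(1.229) = 0.8905.

Power ≈ 0.890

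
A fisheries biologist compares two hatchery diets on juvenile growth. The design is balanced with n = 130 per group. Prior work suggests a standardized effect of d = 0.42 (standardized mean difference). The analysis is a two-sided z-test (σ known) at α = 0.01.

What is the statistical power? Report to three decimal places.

Noncentrality parameter: δ = d·√(n/2) = 0.42 × √(130/2) = 3.3861
Critical value for a two-sided test at α = 0.01: z_{α/2} = 2.576.
Power = Φ(δ − 2.576) + Φ(−δ − 2.576) = Φ(0.810) + Φ(-5.962) = 0.7911 + 0.0000 = 0.7911.

Power ≈ 0.791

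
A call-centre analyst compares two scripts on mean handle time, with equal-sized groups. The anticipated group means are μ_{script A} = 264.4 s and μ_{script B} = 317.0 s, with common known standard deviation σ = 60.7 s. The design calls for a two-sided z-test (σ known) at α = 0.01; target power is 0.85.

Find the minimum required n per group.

Standardized effect: d = |μ_{script A} − μ_{script B}| / σ = |264.4 − 317.0| / 60.7 = 0.8666
For power 0.85 need Φ(δ − z_{0.005}) = 0.85, so δ = z_{0.005} + z_{0.15} = 2.576 + 1.036 = 3.612.
(Ignoring the negligible lower-tail rejection probability gives the usual closed-form inversion.)
δ = d·√(n/2) ⇒ n = 2(δ/d)² = 2 × (3.612 / 0.8666)² = 34.75.
Rounding up, n = 35 per group.

n = 35 per group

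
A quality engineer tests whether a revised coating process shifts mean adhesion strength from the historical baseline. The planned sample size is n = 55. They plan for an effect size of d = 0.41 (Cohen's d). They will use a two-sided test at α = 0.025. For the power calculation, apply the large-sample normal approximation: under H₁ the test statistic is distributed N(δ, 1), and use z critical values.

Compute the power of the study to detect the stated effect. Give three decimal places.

Power ≈ 0.788

Noncentrality parameter: δ = d·√n = 0.41 × √55 = 3.0406
Two-sided α = 0.025 → critical value z_{0.0125} = 2.241.
Power = Φ(δ − 2.241) + Φ(−δ − 2.241) = Φ(0.799) + Φ(-5.282) = 0.7879 + 0.0000 = 0.7879.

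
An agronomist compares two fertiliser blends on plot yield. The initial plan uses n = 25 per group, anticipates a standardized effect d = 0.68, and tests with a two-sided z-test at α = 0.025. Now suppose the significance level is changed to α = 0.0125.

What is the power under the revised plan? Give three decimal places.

Power ≈ 0.463

δ = d·√(n/2) = 0.68 × √(25/2) = 2.4042 (unchanged). New critical value: z_{0.0063} = 2.498.
Revised power = Φ(δ − 2.498) + Φ(−δ − 2.498) = Φ(-0.094) + Φ(-4.902) = 0.4627 + 0.0000 = 0.4627.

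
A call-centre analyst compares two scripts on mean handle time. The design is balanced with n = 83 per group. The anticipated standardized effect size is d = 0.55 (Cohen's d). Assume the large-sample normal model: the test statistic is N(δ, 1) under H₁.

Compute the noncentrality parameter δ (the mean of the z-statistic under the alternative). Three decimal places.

δ ≈ 3.543

δ = d·√(n/2) = 0.55 × √(83/2) = 3.5431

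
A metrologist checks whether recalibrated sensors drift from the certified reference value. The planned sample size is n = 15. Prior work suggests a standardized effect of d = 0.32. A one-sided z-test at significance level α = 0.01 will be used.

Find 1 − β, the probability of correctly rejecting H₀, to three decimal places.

Noncentrality parameter: δ = d·√n = 0.32 × √15 = 1.2394
Critical value for a one-sided test at α = 0.01: z_α = 2.326.
Power = P(Z > 2.326 − δ) = Φ(-1.087) = 0.1385.

Power ≈ 0.139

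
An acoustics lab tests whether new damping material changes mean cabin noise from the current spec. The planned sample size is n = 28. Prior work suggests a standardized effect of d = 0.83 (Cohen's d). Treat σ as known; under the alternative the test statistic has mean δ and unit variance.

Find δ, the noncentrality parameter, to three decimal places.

δ ≈ 4.392

The noncentrality parameter scales effect size by the design's sample-size factor: δ = d·√n = 0.83 × √28 = 4.3919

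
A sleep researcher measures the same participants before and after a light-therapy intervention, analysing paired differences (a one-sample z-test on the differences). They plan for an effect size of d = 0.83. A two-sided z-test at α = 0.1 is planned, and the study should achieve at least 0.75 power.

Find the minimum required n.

n = 8

Set Φ(δ − 1.645) = 0.75; then δ − 1.645 = Φ⁻¹(0.75) = 0.674, giving δ = 2.319.
(The Φ(−δ − z_{α/2}) term is vanishingly small for δ > 0 and is dropped in the standard sample-size formula.)
δ = d·√n ⇒ n = (δ/d)² = (2.319 / 0.83)² = 7.81.
Rounding up, n = 8.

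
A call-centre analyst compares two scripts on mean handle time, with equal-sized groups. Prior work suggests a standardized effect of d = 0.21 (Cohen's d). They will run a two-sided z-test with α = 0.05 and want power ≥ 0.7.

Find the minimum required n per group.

For power 0.7 need Φ(δ − z_{0.025}) = 0.7, so δ = z_{0.025} + z_{0.30} = 1.960 + 0.524 = 2.484.
(For δ > 0 the lower-tail rejection region contributes negligibly to power, so the one-term inversion is standard.)
δ = d·√(n/2) ⇒ n = 2(δ/d)² = 2 × (2.484 / 0.21)² = 279.91.
Rounding up, n = 280 per group.

n = 280 per group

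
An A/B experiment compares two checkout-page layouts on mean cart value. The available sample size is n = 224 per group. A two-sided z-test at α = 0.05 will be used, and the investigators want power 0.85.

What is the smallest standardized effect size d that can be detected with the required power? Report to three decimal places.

Need Φ(δ − 1.960) = 0.85, so δ = 1.960 + 1.036 = 2.996.
(The second rejection-region term Φ(−δ − z_{α/2}) is negligible and dropped.)
δ = d·√(n/2) ⇒ d = δ/√(n/2) = 2.996/√(224/2) = 0.2831.

d ≈ 0.283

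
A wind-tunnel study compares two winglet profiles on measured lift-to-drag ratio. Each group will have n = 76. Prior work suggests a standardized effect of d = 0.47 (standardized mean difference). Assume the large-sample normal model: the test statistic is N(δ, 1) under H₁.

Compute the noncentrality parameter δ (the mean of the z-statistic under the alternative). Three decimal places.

δ ≈ 2.897

The noncentrality parameter scales effect size by the design's sample-size factor: δ = d·√(n/2) = 0.47 × √(76/2) = 2.8973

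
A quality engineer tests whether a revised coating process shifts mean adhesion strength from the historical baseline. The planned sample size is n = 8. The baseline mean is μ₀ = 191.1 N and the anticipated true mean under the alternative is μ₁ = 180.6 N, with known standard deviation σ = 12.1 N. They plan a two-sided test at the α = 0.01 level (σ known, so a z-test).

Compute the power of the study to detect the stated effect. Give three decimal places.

Standardized effect: d = |μ₁ − μ₀| / σ = |180.6 − 191.1| / 12.1 = 0.8678
Noncentrality parameter: δ = d·√n = 0.8678 × √8 = 2.4544
Two-sided α = 0.01 → critical value z_{0.005} = 2.576.
Power = Φ(δ − 2.576) + Φ(−δ − 2.576) = Φ(-0.121) + Φ(-5.030) = 0.4517 + 0.0000 = 0.4517.

Power ≈ 0.452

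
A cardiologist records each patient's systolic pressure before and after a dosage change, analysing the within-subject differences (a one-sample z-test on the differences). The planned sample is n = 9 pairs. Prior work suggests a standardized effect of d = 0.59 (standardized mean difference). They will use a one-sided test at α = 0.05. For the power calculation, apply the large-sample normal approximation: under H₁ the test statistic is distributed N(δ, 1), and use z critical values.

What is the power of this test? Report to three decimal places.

Power ≈ 0.550

Noncentrality parameter: δ = d·√n = 0.59 × √9 = 1.7700
One-sided α = 0.05 → critical value z_{0.05} = 1.645.
Power = Φ(δ − 1.645) = Φ(0.125) = 0.5498.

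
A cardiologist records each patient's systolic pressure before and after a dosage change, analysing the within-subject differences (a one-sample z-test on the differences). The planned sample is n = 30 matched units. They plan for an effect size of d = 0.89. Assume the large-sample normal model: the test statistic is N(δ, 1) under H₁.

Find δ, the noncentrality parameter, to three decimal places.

δ = d·√n = 0.89 × √30 = 4.8747

δ ≈ 4.875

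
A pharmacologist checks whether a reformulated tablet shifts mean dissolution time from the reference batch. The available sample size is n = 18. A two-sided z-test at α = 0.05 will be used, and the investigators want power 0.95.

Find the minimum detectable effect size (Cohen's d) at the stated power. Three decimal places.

Required noncentrality: δ = z_{0.025} + z_{0.05} = 1.960 + 1.645 = 3.605.
(Lower-tail contribution to power is negligible for δ > 0.)
δ = d·√n ⇒ d = δ/√n = 3.605/√18 = 0.8497.

d ≈ 0.850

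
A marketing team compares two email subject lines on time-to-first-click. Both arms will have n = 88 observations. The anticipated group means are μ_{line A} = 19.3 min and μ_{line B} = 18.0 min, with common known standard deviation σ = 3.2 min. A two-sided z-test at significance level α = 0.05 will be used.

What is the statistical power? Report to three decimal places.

Power ≈ 0.769

Standardized effect: d = |μ_{line A} − μ_{line B}| / σ = |19.3 − 18.0| / 3.2 = 0.4062
Noncentrality parameter: δ = d·√(n/2) = 0.4062 × √(88/2) = 2.6948
Critical value for a two-sided test at α = 0.05: z_{α/2} = 1.960.
Power = Φ(δ − 1.960) + Φ(−δ − 1.960) = Φ(0.735) + Φ(-4.655) = 0.7688 + 0.0000 = 0.7688.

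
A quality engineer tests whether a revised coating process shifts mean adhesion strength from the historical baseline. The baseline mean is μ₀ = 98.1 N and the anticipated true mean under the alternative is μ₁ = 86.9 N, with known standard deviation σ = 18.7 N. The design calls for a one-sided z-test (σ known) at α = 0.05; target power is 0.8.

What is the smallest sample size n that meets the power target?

n = 18

Standardized effect: d = |μ₁ − μ₀| / σ = |86.9 − 98.1| / 18.7 = 0.5989
For power 0.8 need Φ(δ − z_{0.05}) = 0.8, so δ = z_{0.05} + z_{0.20} = 1.645 + 0.842 = 2.486.
δ = d·√n ⇒ n = (δ/d)² = (2.486 / 0.5989)² = 17.24.
Round up to the next whole unit.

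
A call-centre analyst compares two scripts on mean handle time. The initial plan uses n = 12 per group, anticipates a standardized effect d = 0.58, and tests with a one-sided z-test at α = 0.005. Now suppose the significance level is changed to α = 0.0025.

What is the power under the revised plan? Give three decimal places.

Power ≈ 0.083

δ = d·√(n/2) = 0.58 × √(12/2) = 1.4207 (unchanged). New critical value: z_{0.0025} = 2.807.
Revised power = Φ(δ − 2.807) = Φ(-1.386) = 0.0828.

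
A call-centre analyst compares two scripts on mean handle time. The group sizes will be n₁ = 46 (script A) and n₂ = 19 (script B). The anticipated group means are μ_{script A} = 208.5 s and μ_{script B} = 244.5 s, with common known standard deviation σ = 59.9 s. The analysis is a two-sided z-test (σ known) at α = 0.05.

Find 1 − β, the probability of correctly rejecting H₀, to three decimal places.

Power ≈ 0.596

Standardized effect: d = |μ_{script A} − μ_{script B}| / σ = |208.5 − 244.5| / 59.9 = 0.6010
Noncentrality parameter: δ = d / √(1/n₁ + 1/n₂) = 0.6010 / √(1/46 + 1/19) = 2.2038
Two-sided α = 0.05 → critical value z_{0.025} = 1.960.
Power = Φ(δ − 1.960) + Φ(−δ − 1.960) = Φ(0.244) + Φ(-4.164) = 0.5963 + 0.0000 = 0.5963.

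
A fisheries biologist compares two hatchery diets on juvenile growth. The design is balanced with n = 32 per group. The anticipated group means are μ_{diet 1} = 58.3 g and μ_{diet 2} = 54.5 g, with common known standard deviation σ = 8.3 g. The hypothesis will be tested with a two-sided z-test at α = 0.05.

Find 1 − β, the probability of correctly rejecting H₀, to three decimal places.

Power ≈ 0.449

Standardized effect: d = |μ_{diet 1} − μ_{diet 2}| / σ = |58.3 − 54.5| / 8.3 = 0.4578
Noncentrality parameter: δ = d·√(n/2) = 0.4578 × √(32/2) = 1.8313
Critical value for a two-sided test at α = 0.05: z_{α/2} = 1.960.
Power = Φ(δ − 1.960) + Φ(−δ − 1.960) = Φ(-0.129) + Φ(-3.791) = 0.4488 + 0.0001 = 0.4489.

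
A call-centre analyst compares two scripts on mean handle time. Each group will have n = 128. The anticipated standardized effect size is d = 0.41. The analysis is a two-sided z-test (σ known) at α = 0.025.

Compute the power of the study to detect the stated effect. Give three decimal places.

Power ≈ 0.851

Noncentrality parameter: δ = d·√(n/2) = 0.41 × √(128/2) = 3.2800
Critical value for a two-sided test at α = 0.025: z_{α/2} = 2.241.
Power = Φ(δ − 2.241) + Φ(−δ − 2.241) = Φ(1.039) + Φ(-5.521) = 0.8505 + 0.0000 = 0.8505.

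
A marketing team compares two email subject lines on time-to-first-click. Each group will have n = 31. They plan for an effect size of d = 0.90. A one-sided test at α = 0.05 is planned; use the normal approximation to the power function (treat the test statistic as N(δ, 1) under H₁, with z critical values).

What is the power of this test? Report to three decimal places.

Noncentrality parameter: δ = d·√(n/2) = 0.90 × √(31/2) = 3.5433
One-sided α = 0.05 → critical value z_{0.05} = 1.645.
Power = Φ(δ − 1.645) = Φ(1.898) = 0.9712.

Power ≈ 0.971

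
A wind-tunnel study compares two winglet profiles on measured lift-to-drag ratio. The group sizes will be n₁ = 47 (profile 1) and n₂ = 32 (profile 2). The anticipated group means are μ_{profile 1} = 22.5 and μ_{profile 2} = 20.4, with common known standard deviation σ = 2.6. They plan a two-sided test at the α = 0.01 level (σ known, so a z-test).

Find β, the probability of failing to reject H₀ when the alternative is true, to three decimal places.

Standardized effect: d = |μ_{profile 1} − μ_{profile 2}| / σ = |22.5 − 20.4| / 2.6 = 0.8077
Noncentrality parameter: δ = d / √(1/n₁ + 1/n₂) = 0.8077 / √(1/47 + 1/32) = 3.5242
Critical value for a two-sided test at α = 0.01: z_{α/2} = 2.576.
Power = Φ(δ − 2.576) + Φ(−δ − 2.576) = Φ(0.948) + Φ(-6.100) = 0.8285 + 0.0000 = 0.8285.
Type II error: β = 1 − power = 1 − 0.8285 = 0.1715.

β ≈ 0.171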